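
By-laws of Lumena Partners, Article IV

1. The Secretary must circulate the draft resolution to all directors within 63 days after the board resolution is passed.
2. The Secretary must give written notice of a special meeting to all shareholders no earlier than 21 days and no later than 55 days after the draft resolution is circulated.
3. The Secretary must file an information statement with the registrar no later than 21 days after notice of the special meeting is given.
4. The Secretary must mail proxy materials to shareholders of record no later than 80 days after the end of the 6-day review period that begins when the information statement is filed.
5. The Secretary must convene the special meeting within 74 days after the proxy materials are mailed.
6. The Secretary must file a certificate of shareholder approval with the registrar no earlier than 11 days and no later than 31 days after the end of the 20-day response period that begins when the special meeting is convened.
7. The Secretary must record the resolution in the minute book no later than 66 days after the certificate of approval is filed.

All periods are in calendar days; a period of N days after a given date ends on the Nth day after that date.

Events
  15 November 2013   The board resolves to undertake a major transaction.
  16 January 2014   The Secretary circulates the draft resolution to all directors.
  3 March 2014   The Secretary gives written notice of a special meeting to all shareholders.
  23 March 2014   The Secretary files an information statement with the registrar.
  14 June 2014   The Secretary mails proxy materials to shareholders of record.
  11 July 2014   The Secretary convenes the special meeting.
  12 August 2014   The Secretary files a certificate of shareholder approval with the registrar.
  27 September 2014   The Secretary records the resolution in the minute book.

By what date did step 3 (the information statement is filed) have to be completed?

24 March 2014

Step 3 runs from 3 March 2014, when notice of the special meeting is given. 21 days after 3 March 2014 is 24 March 2014.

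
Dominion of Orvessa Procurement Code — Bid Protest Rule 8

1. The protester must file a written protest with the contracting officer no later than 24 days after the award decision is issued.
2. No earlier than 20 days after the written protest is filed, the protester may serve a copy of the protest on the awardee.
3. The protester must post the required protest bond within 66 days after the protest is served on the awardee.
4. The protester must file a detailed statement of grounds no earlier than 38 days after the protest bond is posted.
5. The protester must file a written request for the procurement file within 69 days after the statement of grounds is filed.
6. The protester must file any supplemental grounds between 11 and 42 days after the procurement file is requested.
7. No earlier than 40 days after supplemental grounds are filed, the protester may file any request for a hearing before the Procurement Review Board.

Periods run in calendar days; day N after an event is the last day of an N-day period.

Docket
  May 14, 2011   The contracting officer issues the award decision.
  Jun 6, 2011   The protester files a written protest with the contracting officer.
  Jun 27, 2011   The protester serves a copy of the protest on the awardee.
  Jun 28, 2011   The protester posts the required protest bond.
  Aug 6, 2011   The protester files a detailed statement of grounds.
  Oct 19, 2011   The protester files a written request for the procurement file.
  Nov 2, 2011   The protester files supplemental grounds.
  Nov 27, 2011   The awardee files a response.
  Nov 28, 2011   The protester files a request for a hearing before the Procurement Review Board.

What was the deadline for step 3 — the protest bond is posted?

Step 3 runs from Jun 27, 2011, when the protest is served on the awardee. 66 days after Jun 27, 2011 is Sep 1, 2011.

Sep 1, 2011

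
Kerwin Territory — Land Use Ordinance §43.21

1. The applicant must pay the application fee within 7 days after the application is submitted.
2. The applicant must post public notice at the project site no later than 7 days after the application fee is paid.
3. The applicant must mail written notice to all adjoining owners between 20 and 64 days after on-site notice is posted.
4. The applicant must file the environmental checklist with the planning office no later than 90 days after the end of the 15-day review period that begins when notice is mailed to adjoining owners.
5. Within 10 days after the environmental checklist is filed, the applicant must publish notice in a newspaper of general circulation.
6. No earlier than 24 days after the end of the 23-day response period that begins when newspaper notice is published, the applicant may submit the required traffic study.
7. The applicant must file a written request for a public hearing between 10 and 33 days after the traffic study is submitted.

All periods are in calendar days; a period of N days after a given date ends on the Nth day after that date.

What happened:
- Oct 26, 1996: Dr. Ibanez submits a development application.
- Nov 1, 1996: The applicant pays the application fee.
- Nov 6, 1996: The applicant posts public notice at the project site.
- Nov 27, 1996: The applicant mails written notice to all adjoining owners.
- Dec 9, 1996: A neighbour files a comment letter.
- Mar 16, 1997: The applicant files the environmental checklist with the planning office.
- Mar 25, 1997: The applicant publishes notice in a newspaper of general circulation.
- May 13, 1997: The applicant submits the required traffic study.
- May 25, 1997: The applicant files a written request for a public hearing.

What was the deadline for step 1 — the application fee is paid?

Nov 2, 1996

Step 1 runs from Oct 26, 1996, when the application is submitted. 7 days after Oct 26, 1996 is Nov 2, 1996.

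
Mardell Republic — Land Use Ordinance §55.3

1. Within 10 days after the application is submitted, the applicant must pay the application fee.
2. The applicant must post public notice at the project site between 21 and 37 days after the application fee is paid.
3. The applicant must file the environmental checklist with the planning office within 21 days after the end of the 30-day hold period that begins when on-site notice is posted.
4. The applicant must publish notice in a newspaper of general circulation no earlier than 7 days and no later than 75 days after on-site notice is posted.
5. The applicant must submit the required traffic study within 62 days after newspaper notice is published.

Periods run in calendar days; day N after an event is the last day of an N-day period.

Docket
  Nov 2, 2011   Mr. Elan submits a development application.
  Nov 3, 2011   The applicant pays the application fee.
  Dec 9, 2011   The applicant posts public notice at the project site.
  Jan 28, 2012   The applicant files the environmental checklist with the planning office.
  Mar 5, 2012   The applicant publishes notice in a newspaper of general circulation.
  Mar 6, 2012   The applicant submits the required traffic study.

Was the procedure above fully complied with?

Step 1 — counting 10 days from Nov 2, 2011 (when the application is submitted) gives a deadline of Nov 12, 2011; Nov 3, 2011 is within that limit.
Step 2 — 21 and 37 days from Nov 3, 2011 (when the application fee is paid) are Nov 24, 2011 and Dec 10, 2011 respectively; done Dec 9, 2011, which is between those dates.
Step 3 — counting 21 days from Jan 8, 2012 (end of the 30-day hold period, which began when on-site notice is posted on Dec 9, 2011) gives a deadline of Jan 29, 2012; done Jan 28, 2012 — timely.
Step 4 — 7 and 75 days from Dec 9, 2011 (when on-site notice is posted) are Dec 16, 2011 and Feb 22, 2012 respectively; Mar 5, 2012 is 12 days past the end of the window.
Later steps need not be reached.

No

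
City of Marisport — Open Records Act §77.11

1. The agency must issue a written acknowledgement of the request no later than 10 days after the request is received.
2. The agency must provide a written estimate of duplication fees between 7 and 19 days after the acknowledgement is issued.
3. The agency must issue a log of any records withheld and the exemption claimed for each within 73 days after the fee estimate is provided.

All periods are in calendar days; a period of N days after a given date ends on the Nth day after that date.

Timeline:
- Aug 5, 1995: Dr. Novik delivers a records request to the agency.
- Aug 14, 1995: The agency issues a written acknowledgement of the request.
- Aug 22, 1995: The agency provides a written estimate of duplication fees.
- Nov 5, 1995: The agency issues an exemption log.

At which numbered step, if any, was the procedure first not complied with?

Step 3

(1) due by Aug 5, 1995 + 10 days = Aug 15, 1995; done Aug 14, 1995 — timely.
(2) the permitted window runs from Aug 14, 1995 + 7 = Aug 21, 1995 to Aug 14, 1995 + 19 = Sep 2, 1995; done Aug 22, 1995 — within the window.
(3) due by Aug 22, 1995 + 73 days = Nov 3, 1995; not done until Nov 5, 1995, 2 days after the deadline.
Later steps need not be reached.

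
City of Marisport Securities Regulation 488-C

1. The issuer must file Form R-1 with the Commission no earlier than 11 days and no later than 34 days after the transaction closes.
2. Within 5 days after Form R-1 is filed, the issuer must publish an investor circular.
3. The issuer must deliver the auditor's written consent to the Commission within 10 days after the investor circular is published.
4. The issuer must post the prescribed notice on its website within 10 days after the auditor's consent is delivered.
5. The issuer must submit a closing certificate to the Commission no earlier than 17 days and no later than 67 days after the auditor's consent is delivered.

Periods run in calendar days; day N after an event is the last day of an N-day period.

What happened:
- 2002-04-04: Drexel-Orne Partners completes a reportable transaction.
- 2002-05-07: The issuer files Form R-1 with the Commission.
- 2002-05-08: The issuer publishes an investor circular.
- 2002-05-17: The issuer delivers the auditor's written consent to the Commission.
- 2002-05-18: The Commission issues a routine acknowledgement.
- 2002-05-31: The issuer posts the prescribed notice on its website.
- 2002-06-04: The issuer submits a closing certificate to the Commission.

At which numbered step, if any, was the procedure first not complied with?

Step 4

Step 1 — 11 and 34 days from 2002-04-04 (when the transaction closes) are 2002-04-15 and 2002-05-08 respectively; done 2002-05-07, which is between those dates.
Step 2 — counting 5 days from 2002-05-07 (when Form R-1 is filed) gives a deadline of 2002-05-12; done 2002-05-08 — timely.
Step 3 — counting 10 days from 2002-05-08 (when the investor circular is published) gives a deadline of 2002-05-18; done 2002-05-17 — timely.
Step 4 — counting 10 days from 2002-05-17 (when the auditor's consent is delivered) gives a deadline of 2002-05-27; 2002-05-31 misses that deadline by 4 days.
No need to go further; step 4 was not satisfied.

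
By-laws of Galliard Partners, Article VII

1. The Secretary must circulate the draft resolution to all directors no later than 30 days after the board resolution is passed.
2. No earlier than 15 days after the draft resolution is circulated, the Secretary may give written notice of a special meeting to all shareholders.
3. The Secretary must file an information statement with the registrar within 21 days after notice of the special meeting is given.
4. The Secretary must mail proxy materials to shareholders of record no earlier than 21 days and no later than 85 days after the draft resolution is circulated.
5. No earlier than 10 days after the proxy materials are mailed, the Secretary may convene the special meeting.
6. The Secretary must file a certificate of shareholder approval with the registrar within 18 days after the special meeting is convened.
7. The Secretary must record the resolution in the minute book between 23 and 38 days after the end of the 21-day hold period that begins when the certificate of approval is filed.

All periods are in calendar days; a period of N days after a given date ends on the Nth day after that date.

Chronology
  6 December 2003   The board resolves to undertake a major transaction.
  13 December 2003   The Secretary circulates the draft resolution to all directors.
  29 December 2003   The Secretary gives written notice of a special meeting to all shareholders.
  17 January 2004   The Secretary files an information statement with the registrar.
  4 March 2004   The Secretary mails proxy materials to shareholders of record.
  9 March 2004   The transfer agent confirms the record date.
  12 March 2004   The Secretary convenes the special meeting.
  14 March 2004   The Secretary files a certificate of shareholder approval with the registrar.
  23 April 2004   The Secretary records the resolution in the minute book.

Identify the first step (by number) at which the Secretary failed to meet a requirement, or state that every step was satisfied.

Step 5

(1) due by 6 December 2003 + 30 days = 5 January 2004; completed 13 December 2003, before the deadline.
(2) permitted from 13 December 2003 + 15 days = 28 December 2003 onward; done 29 December 2003, after the minimum wait.
(3) due by 29 December 2003 + 21 days = 19 January 2004; done 17 January 2004 — timely.
(4) the permitted window runs from 13 December 2003 + 21 = 3 January 2004 to 13 December 2003 + 85 = 7 March 2004; 4 March 2004 falls inside that range.
(5) permitted from 4 March 2004 + 10 days = 14 March 2004 onward; done 12 March 2004 — 2 days too early.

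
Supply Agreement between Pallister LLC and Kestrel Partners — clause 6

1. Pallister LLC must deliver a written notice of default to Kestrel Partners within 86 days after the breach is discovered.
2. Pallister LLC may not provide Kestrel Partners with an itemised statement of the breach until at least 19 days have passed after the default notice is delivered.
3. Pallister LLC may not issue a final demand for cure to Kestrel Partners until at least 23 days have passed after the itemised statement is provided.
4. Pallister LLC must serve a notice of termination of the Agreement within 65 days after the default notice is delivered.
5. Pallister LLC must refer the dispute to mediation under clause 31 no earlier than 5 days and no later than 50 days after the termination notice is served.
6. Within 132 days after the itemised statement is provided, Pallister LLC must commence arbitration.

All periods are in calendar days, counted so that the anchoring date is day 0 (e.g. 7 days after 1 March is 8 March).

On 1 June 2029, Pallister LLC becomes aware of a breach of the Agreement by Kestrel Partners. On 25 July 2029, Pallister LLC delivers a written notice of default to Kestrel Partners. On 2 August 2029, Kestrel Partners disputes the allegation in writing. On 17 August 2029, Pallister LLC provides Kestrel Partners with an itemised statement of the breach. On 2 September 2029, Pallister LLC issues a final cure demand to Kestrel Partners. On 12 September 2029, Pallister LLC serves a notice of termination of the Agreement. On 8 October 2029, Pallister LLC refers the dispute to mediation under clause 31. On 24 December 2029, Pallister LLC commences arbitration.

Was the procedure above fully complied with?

No

Step 1 — counting 86 days from 1 June 2029 (when the breach is discovered) gives a deadline of 26 August 2029; completed 25 July 2029, before the deadline.
Step 2 — must wait 19 days from 25 July 2029 (when the default notice is delivered), so not before 13 August 2029; done 17 August 2029, after the minimum wait.
Step 3 — must wait 23 days from 17 August 2029 (when the itemised statement is provided), so not before 9 September 2029; done 2 September 2029 — 7 days too early.
The procedure was therefore not followed at step 3.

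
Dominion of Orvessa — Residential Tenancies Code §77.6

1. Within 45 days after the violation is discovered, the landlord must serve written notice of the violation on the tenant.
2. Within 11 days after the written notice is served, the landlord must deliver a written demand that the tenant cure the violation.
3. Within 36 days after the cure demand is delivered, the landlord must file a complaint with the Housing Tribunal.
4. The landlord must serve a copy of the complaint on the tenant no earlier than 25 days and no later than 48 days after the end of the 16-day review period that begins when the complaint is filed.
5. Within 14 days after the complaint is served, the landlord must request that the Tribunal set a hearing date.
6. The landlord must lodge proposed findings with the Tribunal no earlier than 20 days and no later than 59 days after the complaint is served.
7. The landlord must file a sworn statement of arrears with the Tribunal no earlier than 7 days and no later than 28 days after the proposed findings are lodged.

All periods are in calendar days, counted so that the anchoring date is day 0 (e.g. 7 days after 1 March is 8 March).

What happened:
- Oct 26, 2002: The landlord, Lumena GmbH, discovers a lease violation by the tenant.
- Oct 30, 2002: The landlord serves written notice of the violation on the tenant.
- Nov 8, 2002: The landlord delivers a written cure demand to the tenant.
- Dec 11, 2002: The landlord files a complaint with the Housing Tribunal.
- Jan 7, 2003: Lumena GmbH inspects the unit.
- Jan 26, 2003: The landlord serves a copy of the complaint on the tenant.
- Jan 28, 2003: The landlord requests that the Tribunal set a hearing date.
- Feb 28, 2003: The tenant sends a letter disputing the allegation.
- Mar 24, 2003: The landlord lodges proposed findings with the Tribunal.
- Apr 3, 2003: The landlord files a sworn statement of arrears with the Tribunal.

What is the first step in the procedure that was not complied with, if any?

Step 1 — counting 45 days from Oct 26, 2002 (when the violation is discovered) gives a deadline of Dec 10, 2002; done Oct 30, 2002 — timely.
Step 2 — counting 11 days from Oct 30, 2002 (when the written notice is served) gives a deadline of Nov 10, 2002; Nov 8, 2002 is within that limit.
Step 3 — counting 36 days from Nov 8, 2002 (when the cure demand is delivered) gives a deadline of Dec 14, 2002; done Dec 11, 2002 — timely.
Step 4 — 25 and 48 days from Dec 27, 2002 (end of the 16-day review period, which began when the complaint is filed on Dec 11, 2002) are Jan 21, 2003 and Feb 13, 2003 respectively; done Jan 26, 2003 — within the window.
Step 5 — counting 14 days from Jan 26, 2003 (when the complaint is served) gives a deadline of Feb 9, 2003; Jan 28, 2003 is within that limit.
Step 6 — 20 and 59 days from Jan 26, 2003 (when the complaint is served) are Feb 15, 2003 and Mar 26, 2003 respectively; Mar 24, 2003 falls inside that range.
Step 7 — 7 and 28 days from Mar 24, 2003 (when the proposed findings are lodged) are Mar 31, 2003 and Apr 21, 2003 respectively; Apr 3, 2003 falls inside that range.

None — every step was satisfied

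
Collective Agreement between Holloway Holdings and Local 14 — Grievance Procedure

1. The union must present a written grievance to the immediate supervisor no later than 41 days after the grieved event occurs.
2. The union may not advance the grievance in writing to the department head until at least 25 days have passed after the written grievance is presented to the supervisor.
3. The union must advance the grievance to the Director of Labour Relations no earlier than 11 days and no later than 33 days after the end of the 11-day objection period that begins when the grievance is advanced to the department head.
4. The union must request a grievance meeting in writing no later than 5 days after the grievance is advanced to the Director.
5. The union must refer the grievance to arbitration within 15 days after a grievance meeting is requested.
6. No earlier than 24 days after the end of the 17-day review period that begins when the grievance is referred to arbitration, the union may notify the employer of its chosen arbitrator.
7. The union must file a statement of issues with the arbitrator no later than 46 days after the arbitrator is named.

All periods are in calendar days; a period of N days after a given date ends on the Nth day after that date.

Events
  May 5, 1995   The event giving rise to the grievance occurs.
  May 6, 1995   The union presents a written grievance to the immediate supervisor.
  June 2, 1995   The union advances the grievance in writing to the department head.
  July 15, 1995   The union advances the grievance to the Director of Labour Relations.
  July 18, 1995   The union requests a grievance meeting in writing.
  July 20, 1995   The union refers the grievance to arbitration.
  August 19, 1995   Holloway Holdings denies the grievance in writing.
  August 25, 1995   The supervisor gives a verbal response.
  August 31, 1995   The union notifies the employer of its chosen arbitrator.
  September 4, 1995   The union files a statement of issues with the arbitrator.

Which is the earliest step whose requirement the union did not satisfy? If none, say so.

Step 1: 41 days after May 5, 1995 (when the grieved event occurs) is June 15, 1995; completed May 6, 1995, before the deadline.
Step 2: the earliest permitted date is 25 days after May 6, 1995 (when the written grievance is presented to the supervisor), i.e. May 31, 1995; done June 2, 1995, after the minimum wait.
Step 3: the window is 11–33 days after June 13, 1995 (end of the 11-day objection period, which began when the grievance is advanced to the department head on June 2, 1995), so June 24, 1995 through July 16, 1995; done July 15, 1995, which is between those dates.
Step 4: 5 days after July 15, 1995 (when the grievance is advanced to the Director) is July 20, 1995; July 18, 1995 is within that limit.
Step 5: 15 days after July 18, 1995 (when a grievance meeting is requested) is August 2, 1995; done July 20, 1995 — timely.
Step 6: the earliest permitted date is 24 days after August 6, 1995 (end of the 17-day review period, which began when the grievance is referred to arbitration on July 20, 1995), i.e. August 30, 1995; August 31, 1995 is on or after that date.
Step 7: 46 days after August 31, 1995 (when the arbitrator is named) is October 16, 1995; done September 4, 1995 — timely.

None — every step was satisfied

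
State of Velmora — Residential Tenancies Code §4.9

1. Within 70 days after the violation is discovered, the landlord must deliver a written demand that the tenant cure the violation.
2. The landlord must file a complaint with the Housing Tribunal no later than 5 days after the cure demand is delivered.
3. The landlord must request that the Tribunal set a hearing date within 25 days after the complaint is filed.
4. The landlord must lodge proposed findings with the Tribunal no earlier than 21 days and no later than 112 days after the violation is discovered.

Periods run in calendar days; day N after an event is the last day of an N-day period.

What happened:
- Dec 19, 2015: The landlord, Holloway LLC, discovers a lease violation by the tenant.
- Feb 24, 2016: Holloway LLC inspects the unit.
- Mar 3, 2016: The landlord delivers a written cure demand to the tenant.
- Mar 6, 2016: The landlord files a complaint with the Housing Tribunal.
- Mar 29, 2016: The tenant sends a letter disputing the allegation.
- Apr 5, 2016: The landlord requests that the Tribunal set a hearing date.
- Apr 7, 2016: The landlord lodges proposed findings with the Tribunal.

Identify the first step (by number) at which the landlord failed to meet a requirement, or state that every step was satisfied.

Step 1

Step 1 — counting 70 days from Dec 19, 2015 (when the violation is discovered) gives a deadline of Feb 27, 2016; done Mar 3, 2016 — 5 days late.
Later steps need not be reached.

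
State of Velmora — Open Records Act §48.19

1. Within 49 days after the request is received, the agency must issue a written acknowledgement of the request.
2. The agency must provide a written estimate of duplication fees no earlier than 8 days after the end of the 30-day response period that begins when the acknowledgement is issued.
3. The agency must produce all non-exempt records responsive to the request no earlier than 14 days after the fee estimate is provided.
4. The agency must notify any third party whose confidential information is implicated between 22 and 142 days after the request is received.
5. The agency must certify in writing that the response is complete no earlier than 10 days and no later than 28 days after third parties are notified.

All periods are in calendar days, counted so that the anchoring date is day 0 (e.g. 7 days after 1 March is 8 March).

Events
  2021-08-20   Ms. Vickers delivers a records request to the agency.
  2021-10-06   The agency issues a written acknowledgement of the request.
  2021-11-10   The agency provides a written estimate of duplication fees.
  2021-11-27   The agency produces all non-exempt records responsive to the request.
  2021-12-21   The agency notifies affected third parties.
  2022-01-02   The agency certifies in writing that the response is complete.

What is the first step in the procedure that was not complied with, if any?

Step 2

Step 1 — counting 49 days from 2021-08-20 (when the request is received) gives a deadline of 2021-10-08; done 2021-10-06 — timely.
Step 2 — must wait 8 days from 2021-11-05 (end of the 30-day response period, which began when the acknowledgement is issued on 2021-10-06), so not before 2021-11-13; done 2021-11-10 — 3 days too early.
No need to go further; step 2 was not satisfied.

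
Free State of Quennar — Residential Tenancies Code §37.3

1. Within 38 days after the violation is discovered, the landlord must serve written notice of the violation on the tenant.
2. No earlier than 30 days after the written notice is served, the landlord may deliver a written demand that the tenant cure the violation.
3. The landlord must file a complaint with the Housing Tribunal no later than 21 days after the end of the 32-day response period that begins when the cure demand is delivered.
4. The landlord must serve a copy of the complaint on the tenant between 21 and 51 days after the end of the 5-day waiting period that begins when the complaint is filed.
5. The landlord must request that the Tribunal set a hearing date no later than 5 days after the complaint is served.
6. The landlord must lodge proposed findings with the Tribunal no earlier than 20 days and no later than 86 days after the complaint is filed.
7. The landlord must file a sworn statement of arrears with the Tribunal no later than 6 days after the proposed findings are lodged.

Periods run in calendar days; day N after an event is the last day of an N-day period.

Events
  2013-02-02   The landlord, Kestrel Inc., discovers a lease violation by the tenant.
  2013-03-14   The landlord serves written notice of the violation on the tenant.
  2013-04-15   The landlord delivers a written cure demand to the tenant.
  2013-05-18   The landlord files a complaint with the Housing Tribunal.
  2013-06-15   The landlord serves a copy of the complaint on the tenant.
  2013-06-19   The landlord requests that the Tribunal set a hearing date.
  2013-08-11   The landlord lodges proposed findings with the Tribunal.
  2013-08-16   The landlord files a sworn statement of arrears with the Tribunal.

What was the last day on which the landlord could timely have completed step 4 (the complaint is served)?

The complaint is filed on 2013-05-18; the 5-day waiting period therefore ends 2013-05-23, and step 4 runs from that date. The window is 21–51 days after 2013-05-23; it closes on 2013-07-13.

2013-07-13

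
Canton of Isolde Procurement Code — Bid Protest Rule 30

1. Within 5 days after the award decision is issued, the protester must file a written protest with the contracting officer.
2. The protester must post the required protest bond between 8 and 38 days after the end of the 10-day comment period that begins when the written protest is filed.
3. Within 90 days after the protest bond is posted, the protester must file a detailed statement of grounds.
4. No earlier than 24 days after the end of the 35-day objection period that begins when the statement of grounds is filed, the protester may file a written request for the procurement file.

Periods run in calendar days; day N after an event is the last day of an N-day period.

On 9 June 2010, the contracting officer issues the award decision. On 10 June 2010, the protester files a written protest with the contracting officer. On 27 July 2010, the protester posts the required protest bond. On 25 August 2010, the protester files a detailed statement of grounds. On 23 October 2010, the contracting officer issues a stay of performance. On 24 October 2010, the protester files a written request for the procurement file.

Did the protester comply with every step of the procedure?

Step 1: 5 days after 9 June 2010 (when the award decision is issued) is 14 June 2010; completed 10 June 2010, before the deadline.
Step 2: the window is 8–38 days after 20 June 2010 (end of the 10-day comment period, which began when the written protest is filed on 10 June 2010), so 28 June 2010 through 28 July 2010; done 27 July 2010 — within the window.
Step 3: 90 days after 27 July 2010 (when the protest bond is posted) is 25 October 2010; 25 August 2010 is within that limit.
Step 4: the earliest permitted date is 24 days after 29 September 2010 (end of the 35-day objection period, which began when the statement of grounds is filed on 25 August 2010), i.e. 23 October 2010; 24 October 2010 is on or after that date.

Yes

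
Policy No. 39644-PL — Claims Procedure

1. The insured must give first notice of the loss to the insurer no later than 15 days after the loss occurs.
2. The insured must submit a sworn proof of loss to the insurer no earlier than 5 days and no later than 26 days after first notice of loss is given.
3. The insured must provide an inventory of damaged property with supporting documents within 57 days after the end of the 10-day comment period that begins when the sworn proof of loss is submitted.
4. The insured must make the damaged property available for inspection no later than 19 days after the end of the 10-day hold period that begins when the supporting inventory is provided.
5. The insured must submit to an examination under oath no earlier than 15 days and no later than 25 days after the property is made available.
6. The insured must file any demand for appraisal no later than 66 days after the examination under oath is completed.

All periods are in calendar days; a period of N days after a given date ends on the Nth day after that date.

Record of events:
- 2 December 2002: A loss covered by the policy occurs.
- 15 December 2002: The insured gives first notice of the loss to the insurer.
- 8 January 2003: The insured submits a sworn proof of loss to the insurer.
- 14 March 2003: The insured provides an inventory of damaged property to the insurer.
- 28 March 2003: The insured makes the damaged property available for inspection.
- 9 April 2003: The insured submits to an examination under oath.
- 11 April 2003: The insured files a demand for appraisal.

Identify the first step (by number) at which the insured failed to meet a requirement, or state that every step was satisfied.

Step 5

Step 1: 15 days after 2 December 2002 (when the loss occurs) is 17 December 2002; 15 December 2002 is within that limit.
Step 2: the window is 5–26 days after 15 December 2002 (when first notice of loss is given), so 20 December 2002 through 10 January 2003; 8 January 2003 falls inside that range.
Step 3: 57 days after 18 January 2003 (end of the 10-day comment period, which began when the sworn proof of loss is submitted on 8 January 2003) is 16 March 2003; completed 14 March 2003, before the deadline.
Step 4: 19 days after 24 March 2003 (end of the 10-day hold period, which began when the supporting inventory is provided on 14 March 2003) is 12 April 2003; done 28 March 2003 — timely.
Step 5: the window is 15–25 days after 28 March 2003 (when the property is made available), so 12 April 2003 through 22 April 2003; 9 April 2003 is 3 days too early.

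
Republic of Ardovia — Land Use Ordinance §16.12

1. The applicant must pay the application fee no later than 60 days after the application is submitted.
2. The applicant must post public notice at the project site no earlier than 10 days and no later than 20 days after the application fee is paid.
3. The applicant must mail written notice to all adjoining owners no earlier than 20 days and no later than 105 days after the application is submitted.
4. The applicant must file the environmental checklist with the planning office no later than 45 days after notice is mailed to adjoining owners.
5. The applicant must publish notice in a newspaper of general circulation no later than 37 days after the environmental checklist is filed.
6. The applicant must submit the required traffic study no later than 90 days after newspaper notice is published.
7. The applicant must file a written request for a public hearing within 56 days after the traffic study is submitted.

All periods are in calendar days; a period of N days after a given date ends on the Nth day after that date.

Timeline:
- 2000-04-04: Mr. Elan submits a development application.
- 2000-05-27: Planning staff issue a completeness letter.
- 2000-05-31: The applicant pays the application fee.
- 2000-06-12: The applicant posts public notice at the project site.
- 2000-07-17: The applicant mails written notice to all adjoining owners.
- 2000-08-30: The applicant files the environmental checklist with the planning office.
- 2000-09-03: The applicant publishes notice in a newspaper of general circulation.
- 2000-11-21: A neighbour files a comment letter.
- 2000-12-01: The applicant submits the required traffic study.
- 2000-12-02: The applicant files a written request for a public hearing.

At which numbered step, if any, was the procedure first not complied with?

(1) due by 2000-04-04 + 60 days = 2000-06-03; done 2000-05-31 — timely.
(2) the permitted window runs from 2000-05-31 + 10 = 2000-06-10 to 2000-05-31 + 20 = 2000-06-20; done 2000-06-12, which is between those dates.
(3) the permitted window runs from 2000-04-04 + 20 = 2000-04-24 to 2000-04-04 + 105 = 2000-07-18; done 2000-07-17, which is between those dates.
(4) due by 2000-07-17 + 45 days = 2000-08-31; done 2000-08-30 — timely.
(5) due by 2000-08-30 + 37 days = 2000-10-06; 2000-09-03 is within that limit.
(6) due by 2000-09-03 + 90 days = 2000-12-02; completed 2000-12-01, before the deadline.
(7) due by 2000-12-01 + 56 days = 2001-01-26; 2000-12-02 is within that limit.

None — every step was satisfied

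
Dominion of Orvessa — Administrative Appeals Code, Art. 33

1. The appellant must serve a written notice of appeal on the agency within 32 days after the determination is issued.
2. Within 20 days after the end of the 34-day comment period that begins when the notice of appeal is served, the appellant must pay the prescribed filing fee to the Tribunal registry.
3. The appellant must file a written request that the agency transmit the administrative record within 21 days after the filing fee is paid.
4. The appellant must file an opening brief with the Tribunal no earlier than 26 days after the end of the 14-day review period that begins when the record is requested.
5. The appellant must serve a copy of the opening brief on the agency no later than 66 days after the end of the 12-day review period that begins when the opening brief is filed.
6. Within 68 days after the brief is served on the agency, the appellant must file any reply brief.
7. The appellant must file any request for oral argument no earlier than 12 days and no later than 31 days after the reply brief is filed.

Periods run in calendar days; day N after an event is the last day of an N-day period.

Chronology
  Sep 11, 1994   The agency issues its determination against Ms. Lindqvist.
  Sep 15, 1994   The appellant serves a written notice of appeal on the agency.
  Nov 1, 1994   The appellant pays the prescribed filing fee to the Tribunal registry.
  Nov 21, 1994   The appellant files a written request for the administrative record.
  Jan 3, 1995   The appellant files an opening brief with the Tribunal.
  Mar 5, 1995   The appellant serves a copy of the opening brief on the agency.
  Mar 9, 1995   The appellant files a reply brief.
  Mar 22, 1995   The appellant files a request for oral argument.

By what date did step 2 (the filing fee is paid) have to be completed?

The notice of appeal is served on Sep 15, 1994; the 34-day comment period therefore ends Oct 19, 1994, and step 2 runs from that date. 20 days after Oct 19, 1994 is Nov 8, 1994.

Nov 8, 1994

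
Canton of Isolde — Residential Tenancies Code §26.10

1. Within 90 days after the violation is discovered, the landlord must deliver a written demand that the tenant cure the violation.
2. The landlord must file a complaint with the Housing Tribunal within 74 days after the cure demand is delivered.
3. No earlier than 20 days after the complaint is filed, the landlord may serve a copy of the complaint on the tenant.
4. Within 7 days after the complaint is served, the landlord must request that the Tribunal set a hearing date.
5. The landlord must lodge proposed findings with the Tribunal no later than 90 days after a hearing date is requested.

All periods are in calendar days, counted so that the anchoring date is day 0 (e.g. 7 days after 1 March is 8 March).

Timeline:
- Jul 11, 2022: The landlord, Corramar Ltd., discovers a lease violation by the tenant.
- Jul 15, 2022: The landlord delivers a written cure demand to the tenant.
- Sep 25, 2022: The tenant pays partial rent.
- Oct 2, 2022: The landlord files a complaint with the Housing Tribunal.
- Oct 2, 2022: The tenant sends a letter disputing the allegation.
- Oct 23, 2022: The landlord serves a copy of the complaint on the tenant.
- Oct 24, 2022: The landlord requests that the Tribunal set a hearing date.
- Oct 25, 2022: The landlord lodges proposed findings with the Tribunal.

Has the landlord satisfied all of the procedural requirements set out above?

No

Step 1: 90 days after Jul 11, 2022 (when the violation is discovered) is Oct 9, 2022; Jul 15, 2022 is within that limit.
Step 2: 74 days after Jul 15, 2022 (when the cure demand is delivered) is Sep 27, 2022; Oct 2, 2022 misses that deadline by 5 days.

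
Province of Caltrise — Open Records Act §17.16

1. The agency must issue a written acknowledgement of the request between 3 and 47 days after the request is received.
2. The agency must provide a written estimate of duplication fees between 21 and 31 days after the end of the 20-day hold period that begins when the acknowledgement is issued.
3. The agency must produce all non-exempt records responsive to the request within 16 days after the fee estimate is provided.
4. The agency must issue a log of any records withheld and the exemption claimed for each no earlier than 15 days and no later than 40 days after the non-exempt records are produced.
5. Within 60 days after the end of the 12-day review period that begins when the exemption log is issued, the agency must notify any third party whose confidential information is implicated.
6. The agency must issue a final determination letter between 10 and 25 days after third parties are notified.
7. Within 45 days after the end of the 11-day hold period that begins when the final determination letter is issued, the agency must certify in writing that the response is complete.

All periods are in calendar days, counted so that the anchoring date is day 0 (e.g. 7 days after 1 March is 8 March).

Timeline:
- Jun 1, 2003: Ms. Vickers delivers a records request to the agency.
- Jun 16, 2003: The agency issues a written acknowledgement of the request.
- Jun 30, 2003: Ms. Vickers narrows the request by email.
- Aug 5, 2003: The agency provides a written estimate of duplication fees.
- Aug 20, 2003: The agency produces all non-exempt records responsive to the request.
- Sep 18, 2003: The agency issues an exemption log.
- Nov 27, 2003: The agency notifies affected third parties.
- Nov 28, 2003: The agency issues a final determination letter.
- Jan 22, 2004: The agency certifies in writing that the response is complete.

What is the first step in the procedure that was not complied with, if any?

(1) the permitted window runs from Jun 1, 2003 + 3 = Jun 4, 2003 to Jun 1, 2003 + 47 = Jul 18, 2003; done Jun 16, 2003, which is between those dates.
(2) the permitted window runs from Jul 6, 2003 + 21 = Jul 27, 2003 to Jul 6, 2003 + 31 = Aug 6, 2003; done Aug 5, 2003 — within the window.
(3) due by Aug 5, 2003 + 16 days = Aug 21, 2003; Aug 20, 2003 is within that limit.
(4) the permitted window runs from Aug 20, 2003 + 15 = Sep 4, 2003 to Aug 20, 2003 + 40 = Sep 29, 2003; done Sep 18, 2003, which is between those dates.
(5) due by Sep 30, 2003 + 60 days = Nov 29, 2003; completed Nov 27, 2003, before the deadline.
(6) the permitted window runs from Nov 27, 2003 + 10 = Dec 7, 2003 to Nov 27, 2003 + 25 = Dec 22, 2003; done Nov 28, 2003 — 9 days before the window opened.
That is the first point of non-compliance.

Step 6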